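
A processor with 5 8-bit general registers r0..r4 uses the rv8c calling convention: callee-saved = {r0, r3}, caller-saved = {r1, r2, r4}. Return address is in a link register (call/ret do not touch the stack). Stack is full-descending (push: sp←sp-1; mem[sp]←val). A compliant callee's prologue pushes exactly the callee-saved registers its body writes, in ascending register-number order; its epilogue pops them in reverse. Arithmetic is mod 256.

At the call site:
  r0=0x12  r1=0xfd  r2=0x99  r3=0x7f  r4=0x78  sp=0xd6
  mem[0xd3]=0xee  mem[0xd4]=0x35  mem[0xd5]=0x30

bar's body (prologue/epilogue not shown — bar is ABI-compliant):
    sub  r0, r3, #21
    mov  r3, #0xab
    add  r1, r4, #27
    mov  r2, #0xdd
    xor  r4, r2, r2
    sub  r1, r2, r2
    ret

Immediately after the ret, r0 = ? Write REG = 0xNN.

prologue: push r0 -> mem[0xd5]=0x12, sp=0xd5
prologue: push r3 -> mem[0xd4]=0x7f, sp=0xd4
body[0] sub  r0, r3, #21 -> r0=0x6a
body[1] mov  r3, #0xab -> r3=0xab
body[2] add  r1, r4, #27 -> r1=0x93
body[3] mov  r2, #0xdd -> r2=0xdd
body[4] xor  r4, r2, r2 -> r4=0x00
body[5] sub  r1, r2, r2 -> r1=0x00
epilogue: pop r3=0x7f, sp=0xd5
epilogue: pop r0=0x12, sp=0xd6
r0 is callee-saved -> restored

REG = 0x12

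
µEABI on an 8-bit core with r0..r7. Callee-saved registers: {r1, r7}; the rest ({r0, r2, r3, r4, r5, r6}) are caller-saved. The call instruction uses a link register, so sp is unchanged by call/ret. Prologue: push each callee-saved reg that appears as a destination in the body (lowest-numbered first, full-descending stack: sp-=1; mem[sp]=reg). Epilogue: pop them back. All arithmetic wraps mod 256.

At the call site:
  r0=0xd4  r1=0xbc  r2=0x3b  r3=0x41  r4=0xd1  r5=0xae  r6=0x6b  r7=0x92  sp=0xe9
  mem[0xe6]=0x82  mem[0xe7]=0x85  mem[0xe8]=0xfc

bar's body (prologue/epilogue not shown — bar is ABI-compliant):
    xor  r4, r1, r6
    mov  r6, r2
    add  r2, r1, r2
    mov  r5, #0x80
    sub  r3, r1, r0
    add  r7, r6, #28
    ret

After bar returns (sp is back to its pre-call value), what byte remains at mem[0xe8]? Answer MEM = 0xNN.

prologue: push r7 -> mem[0xe8]=0x92, sp=0xe8
body[0] xor  r4, r1, r6 -> r4=0xd7
body[1] mov  r6, r2 -> r6=0x3b
body[2] add  r2, r1, r2 -> r2=0xf7
body[3] mov  r5, #0x80 -> r5=0x80
body[4] sub  r3, r1, r0 -> r3=0xe8
body[5] add  r7, r6, #28 -> r7=0x57
epilogue: pop r7=0x92, sp=0xe9
prologue pushed ['r7'] at ['0xe8']

MEM = 0x92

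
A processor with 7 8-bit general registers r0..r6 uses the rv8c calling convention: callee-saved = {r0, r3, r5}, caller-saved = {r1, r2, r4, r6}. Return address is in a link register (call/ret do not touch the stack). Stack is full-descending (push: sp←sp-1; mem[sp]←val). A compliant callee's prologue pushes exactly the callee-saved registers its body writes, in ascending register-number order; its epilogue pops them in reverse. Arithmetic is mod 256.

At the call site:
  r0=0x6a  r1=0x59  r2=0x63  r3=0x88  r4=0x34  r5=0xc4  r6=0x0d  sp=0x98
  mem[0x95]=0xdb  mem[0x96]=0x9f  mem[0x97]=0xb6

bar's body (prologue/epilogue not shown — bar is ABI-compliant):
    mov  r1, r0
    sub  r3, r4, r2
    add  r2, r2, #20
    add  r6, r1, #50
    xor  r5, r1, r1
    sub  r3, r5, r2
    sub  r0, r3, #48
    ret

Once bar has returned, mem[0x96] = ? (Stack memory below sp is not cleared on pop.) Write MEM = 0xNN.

prologue: push r0 -> mem[0x97]=0x6a, sp=0x97
prologue: push r3 -> mem[0x96]=0x88, sp=0x96
prologue: push r5 -> mem[0x95]=0xc4, sp=0x95
body[0] mov  r1, r0 -> r1=0x6a
body[1] sub  r3, r4, r2 -> r3=0xd1
body[2] add  r2, r2, #20 -> r2=0x77
body[3] add  r6, r1, #50 -> r6=0x9c
body[4] xor  r5, r1, r1 -> r5=0x00
body[5] sub  r3, r5, r2 -> r3=0x89
body[6] sub  r0, r3, #48 -> r0=0x59
epilogue: pop r5=0xc4, sp=0x96
epilogue: pop r3=0x88, sp=0x97
epilogue: pop r0=0x6a, sp=0x98
prologue pushed ['r0', 'r3', 'r5'] at ['0x97', '0x96', '0x95']

MEM = 0x88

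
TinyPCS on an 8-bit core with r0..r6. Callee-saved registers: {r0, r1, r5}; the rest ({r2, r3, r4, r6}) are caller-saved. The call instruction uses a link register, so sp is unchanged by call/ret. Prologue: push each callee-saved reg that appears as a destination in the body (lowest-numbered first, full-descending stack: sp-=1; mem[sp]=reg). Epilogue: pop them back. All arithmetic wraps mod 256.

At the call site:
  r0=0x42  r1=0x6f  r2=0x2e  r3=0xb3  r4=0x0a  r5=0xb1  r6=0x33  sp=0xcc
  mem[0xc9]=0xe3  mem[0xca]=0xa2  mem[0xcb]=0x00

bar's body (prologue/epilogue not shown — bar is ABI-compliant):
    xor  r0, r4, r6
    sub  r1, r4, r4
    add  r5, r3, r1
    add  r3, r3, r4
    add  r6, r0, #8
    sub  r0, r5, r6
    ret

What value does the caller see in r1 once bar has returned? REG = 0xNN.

REG = 0x6f

prologue: push r0 -> mem[0xcb]=0x42, sp=0xcb
prologue: push r1 -> mem[0xca]=0x6f, sp=0xca
prologue: push r5 -> mem[0xc9]=0xb1, sp=0xc9
body[0] xor  r0, r4, r6 -> r0=0x39
body[1] sub  r1, r4, r4 -> r1=0x00
body[2] add  r5, r3, r1 -> r5=0xb3
body[3] add  r3, r3, r4 -> r3=0xbd
body[4] add  r6, r0, #8 -> r6=0x41
body[5] sub  r0, r5, r6 -> r0=0x72
epilogue: pop r5=0xb1, sp=0xca
epilogue: pop r1=0x6f, sp=0xcb
epilogue: pop r0=0x42, sp=0xcc
r1 is callee-saved -> restored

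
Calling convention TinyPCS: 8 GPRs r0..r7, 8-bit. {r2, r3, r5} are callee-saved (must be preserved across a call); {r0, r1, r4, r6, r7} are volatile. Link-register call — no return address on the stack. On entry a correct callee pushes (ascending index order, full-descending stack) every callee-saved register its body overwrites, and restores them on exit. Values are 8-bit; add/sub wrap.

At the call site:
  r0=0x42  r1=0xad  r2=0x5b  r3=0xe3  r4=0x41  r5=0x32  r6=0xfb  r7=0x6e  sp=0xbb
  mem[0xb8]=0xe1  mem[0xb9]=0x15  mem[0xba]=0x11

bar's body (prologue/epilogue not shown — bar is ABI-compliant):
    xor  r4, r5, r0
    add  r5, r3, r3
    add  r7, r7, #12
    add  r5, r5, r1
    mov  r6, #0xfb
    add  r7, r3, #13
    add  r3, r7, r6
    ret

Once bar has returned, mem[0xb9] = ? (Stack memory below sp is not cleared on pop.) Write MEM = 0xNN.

prologue: push r3 -> mem[0xba]=0xe3, sp=0xba
prologue: push r5 -> mem[0xb9]=0x32, sp=0xb9
body[0] xor  r4, r5, r0 -> r4=0x70
body[1] add  r5, r3, r3 -> r5=0xc6
body[2] add  r7, r7, #12 -> r7=0x7a
body[3] add  r5, r5, r1 -> r5=0x73
body[4] mov  r6, #0xfb -> r6=0xfb
body[5] add  r7, r3, #13 -> r7=0xf0
body[6] add  r3, r7, r6 -> r3=0xeb
epilogue: pop r5=0x32, sp=0xba
epilogue: pop r3=0xe3, sp=0xbb
prologue pushed ['r3', 'r5'] at ['0xba', '0xb9']

MEM = 0x32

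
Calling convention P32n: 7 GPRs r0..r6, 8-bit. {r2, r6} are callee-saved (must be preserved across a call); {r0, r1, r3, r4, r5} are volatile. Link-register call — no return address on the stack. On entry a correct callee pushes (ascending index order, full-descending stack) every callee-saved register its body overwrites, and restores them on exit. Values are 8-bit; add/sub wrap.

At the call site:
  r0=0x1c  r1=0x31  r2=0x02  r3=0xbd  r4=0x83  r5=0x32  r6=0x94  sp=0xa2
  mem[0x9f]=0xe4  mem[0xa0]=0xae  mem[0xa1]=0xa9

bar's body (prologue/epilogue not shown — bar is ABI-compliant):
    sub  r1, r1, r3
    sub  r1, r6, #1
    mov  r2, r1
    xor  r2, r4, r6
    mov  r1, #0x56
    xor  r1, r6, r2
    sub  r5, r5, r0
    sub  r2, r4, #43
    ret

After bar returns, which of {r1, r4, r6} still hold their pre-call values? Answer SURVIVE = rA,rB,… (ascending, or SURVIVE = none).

prologue: push r2 → mem[0xa1]=0x02, sp=0xa1
body[0] sub  r1, r1, r3 → r1=0x74
body[1] sub  r1, r6, #1 → r1=0x93
body[2] mov  r2, r1 → r2=0x93
body[3] xor  r2, r4, r6 → r2=0x17
body[4] mov  r1, #0x56 → r1=0x56
body[5] xor  r1, r6, r2 → r1=0x83
body[6] sub  r5, r5, r0 → r5=0x16
body[7] sub  r2, r4, #43 → r2=0x58
epilogue: pop r2=0x02, sp=0xa2
r1: caller-saved, written=True
r4: caller-saved, written=False
r6: callee-saved, written=False

SURVIVE = r4,r6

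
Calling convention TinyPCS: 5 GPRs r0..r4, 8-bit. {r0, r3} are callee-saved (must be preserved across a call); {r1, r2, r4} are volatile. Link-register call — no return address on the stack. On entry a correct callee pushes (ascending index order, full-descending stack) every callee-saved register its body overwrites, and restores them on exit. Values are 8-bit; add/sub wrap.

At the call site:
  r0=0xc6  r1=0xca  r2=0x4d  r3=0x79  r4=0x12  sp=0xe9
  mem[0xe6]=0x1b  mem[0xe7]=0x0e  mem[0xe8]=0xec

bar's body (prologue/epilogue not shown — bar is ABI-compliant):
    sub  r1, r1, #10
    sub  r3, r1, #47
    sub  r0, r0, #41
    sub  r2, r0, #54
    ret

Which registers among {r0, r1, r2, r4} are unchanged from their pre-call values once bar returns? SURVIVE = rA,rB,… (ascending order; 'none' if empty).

prologue: push r0 -> mem[0xe8]=0xc6, sp=0xe8
prologue: push r3 -> mem[0xe7]=0x79, sp=0xe7
body[0] sub  r1, r1, #10 -> r1=0xc0
body[1] sub  r3, r1, #47 -> r3=0x91
body[2] sub  r0, r0, #41 -> r0=0x9d
body[3] sub  r2, r0, #54 -> r2=0x67
epilogue: pop r3=0x79, sp=0xe8
epilogue: pop r0=0xc6, sp=0xe9
r0: callee-saved, written=True
r1: caller-saved, written=True
r2: caller-saved, written=True
r4: caller-saved, written=False

SURVIVE = r0,r4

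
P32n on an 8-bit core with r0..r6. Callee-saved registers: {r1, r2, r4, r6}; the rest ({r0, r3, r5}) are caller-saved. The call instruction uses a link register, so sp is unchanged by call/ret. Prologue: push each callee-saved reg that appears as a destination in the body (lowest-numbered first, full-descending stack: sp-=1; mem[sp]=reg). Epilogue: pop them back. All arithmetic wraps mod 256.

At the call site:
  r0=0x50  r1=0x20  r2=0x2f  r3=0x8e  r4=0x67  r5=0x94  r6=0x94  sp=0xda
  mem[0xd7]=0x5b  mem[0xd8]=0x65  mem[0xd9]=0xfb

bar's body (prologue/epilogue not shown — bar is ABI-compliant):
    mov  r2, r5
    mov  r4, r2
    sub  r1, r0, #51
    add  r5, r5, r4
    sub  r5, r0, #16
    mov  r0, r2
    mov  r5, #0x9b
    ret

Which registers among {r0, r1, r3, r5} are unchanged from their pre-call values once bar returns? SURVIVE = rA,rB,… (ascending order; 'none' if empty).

prologue: push r1 -> mem[0xd9]=0x20, sp=0xd9
prologue: push r2 -> mem[0xd8]=0x2f, sp=0xd8
prologue: push r4 -> mem[0xd7]=0x67, sp=0xd7
body[0] mov  r2, r5 -> r2=0x94
body[1] mov  r4, r2 -> r4=0x94
body[2] sub  r1, r0, #51 -> r1=0x1d
body[3] add  r5, r5, r4 -> r5=0x28
body[4] sub  r5, r0, #16 -> r5=0x40
body[5] mov  r0, r2 -> r0=0x94
body[6] mov  r5, #0x9b -> r5=0x9b
epilogue: pop r4=0x67, sp=0xd8
epilogue: pop r2=0x2f, sp=0xd9
epilogue: pop r1=0x20, sp=0xda
r0: caller-saved, written=True
r1: callee-saved, written=True
r3: caller-saved, written=False
r5: caller-saved, written=True

SURVIVE = r1,r3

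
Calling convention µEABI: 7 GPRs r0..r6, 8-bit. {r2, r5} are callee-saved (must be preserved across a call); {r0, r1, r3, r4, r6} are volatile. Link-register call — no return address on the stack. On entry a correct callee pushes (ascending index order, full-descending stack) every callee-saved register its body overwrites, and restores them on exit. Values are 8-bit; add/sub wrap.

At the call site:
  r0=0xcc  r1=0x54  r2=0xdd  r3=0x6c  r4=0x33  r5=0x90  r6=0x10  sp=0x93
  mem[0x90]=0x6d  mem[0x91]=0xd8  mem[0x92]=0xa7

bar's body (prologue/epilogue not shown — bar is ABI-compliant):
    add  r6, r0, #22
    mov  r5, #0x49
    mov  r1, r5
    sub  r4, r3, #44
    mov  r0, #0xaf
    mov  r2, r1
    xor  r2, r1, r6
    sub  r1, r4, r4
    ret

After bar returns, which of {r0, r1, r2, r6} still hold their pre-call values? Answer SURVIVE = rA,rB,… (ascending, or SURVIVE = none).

SURVIVE = r2

prologue: push r2 → mem[0x92]=0xdd, sp=0x92
prologue: push r5 → mem[0x91]=0x90, sp=0x91
body[0] add  r6, r0, #22 → r6=0xe2
body[1] mov  r5, #0x49 → r5=0x49
body[2] mov  r1, r5 → r1=0x49
body[3] sub  r4, r3, #44 → r4=0x40
body[4] mov  r0, #0xaf → r0=0xaf
body[5] mov  r2, r1 → r2=0x49
body[6] xor  r2, r1, r6 → r2=0xab
body[7] sub  r1, r4, r4 → r1=0x00
epilogue: pop r5=0x90, sp=0x92
epilogue: pop r2=0xdd, sp=0x93
r0: caller-saved, written=True
r1: caller-saved, written=True
r2: callee-saved, written=True
r6: caller-saved, written=True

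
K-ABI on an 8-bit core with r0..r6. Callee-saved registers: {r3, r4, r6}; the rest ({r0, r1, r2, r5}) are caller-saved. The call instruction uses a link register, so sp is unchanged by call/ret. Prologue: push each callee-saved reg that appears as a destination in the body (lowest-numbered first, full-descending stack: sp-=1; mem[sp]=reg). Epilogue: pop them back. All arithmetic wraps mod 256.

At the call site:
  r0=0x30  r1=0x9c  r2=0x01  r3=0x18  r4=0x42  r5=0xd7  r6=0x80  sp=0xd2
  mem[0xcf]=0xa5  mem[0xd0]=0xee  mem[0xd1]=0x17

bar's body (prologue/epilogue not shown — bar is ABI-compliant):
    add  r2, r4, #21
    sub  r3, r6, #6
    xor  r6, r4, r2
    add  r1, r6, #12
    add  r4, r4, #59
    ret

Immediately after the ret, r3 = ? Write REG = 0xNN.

REG = 0x18

prologue: push r3 → mem[0xd1]=0x18, sp=0xd1
prologue: push r4 → mem[0xd0]=0x42, sp=0xd0
prologue: push r6 → mem[0xcf]=0x80, sp=0xcf
body[0] add  r2, r4, #21 → r2=0x57
body[1] sub  r3, r6, #6 → r3=0x7a
body[2] xor  r6, r4, r2 → r6=0x15
body[3] add  r1, r6, #12 → r1=0x21
body[4] add  r4, r4, #59 → r4=0x7d
epilogue: pop r6=0x80, sp=0xd0
epilogue: pop r4=0x42, sp=0xd1
epilogue: pop r3=0x18, sp=0xd2
r3 is callee-saved → restored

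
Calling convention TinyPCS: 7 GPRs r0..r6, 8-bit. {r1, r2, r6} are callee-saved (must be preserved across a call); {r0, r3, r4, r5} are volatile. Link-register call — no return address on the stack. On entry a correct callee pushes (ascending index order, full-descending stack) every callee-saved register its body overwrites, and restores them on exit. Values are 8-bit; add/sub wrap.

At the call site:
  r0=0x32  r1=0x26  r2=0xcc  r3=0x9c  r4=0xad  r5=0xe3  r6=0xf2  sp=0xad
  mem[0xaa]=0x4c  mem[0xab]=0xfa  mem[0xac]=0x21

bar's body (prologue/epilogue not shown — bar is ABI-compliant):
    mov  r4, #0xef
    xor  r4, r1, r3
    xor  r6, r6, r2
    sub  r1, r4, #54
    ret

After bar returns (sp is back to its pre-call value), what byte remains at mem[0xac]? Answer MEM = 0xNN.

MEM = 0x26

prologue: push r1 -> mem[0xac]=0x26, sp=0xac
prologue: push r6 -> mem[0xab]=0xf2, sp=0xab
body[0] mov  r4, #0xef -> r4=0xef
body[1] xor  r4, r1, r3 -> r4=0xba
body[2] xor  r6, r6, r2 -> r6=0x3e
body[3] sub  r1, r4, #54 -> r1=0x84
epilogue: pop r6=0xf2, sp=0xac
epilogue: pop r1=0x26, sp=0xad
prologue pushed ['r1', 'r6'] at ['0xac', '0xab']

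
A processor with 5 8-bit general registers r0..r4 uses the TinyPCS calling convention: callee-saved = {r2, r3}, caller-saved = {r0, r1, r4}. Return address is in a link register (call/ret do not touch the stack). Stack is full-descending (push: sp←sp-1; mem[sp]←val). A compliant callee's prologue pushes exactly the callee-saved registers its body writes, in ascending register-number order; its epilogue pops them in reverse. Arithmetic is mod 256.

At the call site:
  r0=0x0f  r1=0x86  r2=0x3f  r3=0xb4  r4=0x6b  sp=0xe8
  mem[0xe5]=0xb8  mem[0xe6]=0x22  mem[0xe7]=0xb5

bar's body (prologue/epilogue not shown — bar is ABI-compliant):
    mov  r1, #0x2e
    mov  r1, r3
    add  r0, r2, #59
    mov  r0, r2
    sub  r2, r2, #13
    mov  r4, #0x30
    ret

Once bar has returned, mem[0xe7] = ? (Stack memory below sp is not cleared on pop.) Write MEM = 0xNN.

prologue: push r2 → mem[0xe7]=0x3f, sp=0xe7
body[0] mov  r1, #0x2e → r1=0x2e
body[1] mov  r1, r3 → r1=0xb4
body[2] add  r0, r2, #59 → r0=0x7a
body[3] mov  r0, r2 → r0=0x3f
body[4] sub  r2, r2, #13 → r2=0x32
body[5] mov  r4, #0x30 → r4=0x30
epilogue: pop r2=0x3f, sp=0xe8
prologue pushed ['r2'] at ['0xe7']

MEM = 0x3f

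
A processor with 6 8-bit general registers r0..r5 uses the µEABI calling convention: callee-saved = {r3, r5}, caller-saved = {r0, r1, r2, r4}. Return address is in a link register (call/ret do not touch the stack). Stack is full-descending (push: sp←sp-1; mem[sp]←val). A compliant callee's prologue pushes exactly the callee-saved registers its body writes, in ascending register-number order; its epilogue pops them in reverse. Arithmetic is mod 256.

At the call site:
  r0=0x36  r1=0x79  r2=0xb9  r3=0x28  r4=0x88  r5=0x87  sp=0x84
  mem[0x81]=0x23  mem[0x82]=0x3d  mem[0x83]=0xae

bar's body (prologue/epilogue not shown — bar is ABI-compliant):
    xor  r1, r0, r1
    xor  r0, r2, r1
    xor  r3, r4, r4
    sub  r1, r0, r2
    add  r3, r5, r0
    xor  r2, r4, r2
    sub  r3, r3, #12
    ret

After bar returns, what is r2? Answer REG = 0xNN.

REG = 0x31

prologue: push r3 -> mem[0x83]=0x28, sp=0x83
body[0] xor  r1, r0, r1 -> r1=0x4f
body[1] xor  r0, r2, r1 -> r0=0xf6
body[2] xor  r3, r4, r4 -> r3=0x00
body[3] sub  r1, r0, r2 -> r1=0x3d
body[4] add  r3, r5, r0 -> r3=0x7d
body[5] xor  r2, r4, r2 -> r2=0x31
body[6] sub  r3, r3, #12 -> r3=0x71
epilogue: pop r3=0x28, sp=0x84
r2 is caller-saved -> body value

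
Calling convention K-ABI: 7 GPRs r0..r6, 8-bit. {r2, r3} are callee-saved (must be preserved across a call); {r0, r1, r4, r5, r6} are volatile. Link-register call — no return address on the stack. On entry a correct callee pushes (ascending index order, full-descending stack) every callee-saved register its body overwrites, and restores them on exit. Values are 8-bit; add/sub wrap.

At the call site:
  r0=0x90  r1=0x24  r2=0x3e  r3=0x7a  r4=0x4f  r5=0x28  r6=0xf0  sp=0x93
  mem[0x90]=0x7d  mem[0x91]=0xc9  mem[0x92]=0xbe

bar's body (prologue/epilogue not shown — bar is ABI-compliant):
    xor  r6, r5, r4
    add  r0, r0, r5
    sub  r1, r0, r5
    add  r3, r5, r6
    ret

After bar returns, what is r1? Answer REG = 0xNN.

REG = 0x90

prologue: push r3 -> mem[0x92]=0x7a, sp=0x92
body[0] xor  r6, r5, r4 -> r6=0x67
body[1] add  r0, r0, r5 -> r0=0xb8
body[2] sub  r1, r0, r5 -> r1=0x90
body[3] add  r3, r5, r6 -> r3=0x8f
epilogue: pop r3=0x7a, sp=0x93
r1 is caller-saved -> body value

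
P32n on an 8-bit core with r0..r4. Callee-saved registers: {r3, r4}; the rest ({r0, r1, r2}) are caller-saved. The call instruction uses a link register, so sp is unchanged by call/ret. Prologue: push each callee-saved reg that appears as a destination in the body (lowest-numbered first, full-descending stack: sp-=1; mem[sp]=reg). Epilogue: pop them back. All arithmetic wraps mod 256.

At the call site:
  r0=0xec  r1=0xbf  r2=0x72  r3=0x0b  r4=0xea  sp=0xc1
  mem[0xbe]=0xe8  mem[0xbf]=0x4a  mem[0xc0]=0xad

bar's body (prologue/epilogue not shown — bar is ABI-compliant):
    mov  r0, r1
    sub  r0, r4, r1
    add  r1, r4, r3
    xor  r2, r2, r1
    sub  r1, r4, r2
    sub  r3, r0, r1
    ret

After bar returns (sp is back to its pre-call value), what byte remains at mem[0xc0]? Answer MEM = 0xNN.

prologue: push r3 -> mem[0xc0]=0x0b, sp=0xc0
body[0] mov  r0, r1 -> r0=0xbf
body[1] sub  r0, r4, r1 -> r0=0x2b
body[2] add  r1, r4, r3 -> r1=0xf5
body[3] xor  r2, r2, r1 -> r2=0x87
body[4] sub  r1, r4, r2 -> r1=0x63
body[5] sub  r3, r0, r1 -> r3=0xc8
epilogue: pop r3=0x0b, sp=0xc1
prologue pushed ['r3'] at ['0xc0']

MEM = 0x0b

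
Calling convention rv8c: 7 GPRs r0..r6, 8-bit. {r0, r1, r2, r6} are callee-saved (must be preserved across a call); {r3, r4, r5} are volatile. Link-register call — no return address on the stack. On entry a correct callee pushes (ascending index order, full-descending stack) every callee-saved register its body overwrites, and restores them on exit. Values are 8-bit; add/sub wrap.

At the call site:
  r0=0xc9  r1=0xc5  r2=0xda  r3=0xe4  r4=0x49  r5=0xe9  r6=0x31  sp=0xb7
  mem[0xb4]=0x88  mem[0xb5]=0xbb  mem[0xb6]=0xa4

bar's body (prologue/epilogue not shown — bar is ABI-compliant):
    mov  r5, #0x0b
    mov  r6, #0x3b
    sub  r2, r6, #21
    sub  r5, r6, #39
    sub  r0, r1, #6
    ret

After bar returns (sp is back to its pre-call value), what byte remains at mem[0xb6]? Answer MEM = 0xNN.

MEM = 0xc9

prologue: push r0 -> mem[0xb6]=0xc9, sp=0xb6
prologue: push r2 -> mem[0xb5]=0xda, sp=0xb5
prologue: push r6 -> mem[0xb4]=0x31, sp=0xb4
body[0] mov  r5, #0x0b -> r5=0x0b
body[1] mov  r6, #0x3b -> r6=0x3b
body[2] sub  r2, r6, #21 -> r2=0x26
body[3] sub  r5, r6, #39 -> r5=0x14
body[4] sub  r0, r1, #6 -> r0=0xbf
epilogue: pop r6=0x31, sp=0xb5
epilogue: pop r2=0xda, sp=0xb6
epilogue: pop r0=0xc9, sp=0xb7
prologue pushed ['r0', 'r2', 'r6'] at ['0xb6', '0xb5', '0xb4']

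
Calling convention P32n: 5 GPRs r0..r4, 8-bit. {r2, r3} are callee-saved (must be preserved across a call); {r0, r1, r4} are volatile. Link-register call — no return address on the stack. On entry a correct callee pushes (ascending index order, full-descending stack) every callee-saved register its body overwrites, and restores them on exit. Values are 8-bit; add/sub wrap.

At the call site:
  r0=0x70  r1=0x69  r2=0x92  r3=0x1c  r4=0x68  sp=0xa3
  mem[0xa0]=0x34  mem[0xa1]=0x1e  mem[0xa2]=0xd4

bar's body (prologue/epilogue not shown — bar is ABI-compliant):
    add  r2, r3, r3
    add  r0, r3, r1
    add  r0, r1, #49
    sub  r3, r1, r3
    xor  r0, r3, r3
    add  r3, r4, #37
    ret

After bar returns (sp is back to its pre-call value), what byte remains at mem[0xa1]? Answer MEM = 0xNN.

MEM = 0x1c

prologue: push r2 -> mem[0xa2]=0x92, sp=0xa2
prologue: push r3 -> mem[0xa1]=0x1c, sp=0xa1
body[0] add  r2, r3, r3 -> r2=0x38
body[1] add  r0, r3, r1 -> r0=0x85
body[2] add  r0, r1, #49 -> r0=0x9a
body[3] sub  r3, r1, r3 -> r3=0x4d
body[4] xor  r0, r3, r3 -> r0=0x00
body[5] add  r3, r4, #37 -> r3=0x8d
epilogue: pop r3=0x1c, sp=0xa2
epilogue: pop r2=0x92, sp=0xa3
prologue pushed ['r2', 'r3'] at ['0xa2', '0xa1']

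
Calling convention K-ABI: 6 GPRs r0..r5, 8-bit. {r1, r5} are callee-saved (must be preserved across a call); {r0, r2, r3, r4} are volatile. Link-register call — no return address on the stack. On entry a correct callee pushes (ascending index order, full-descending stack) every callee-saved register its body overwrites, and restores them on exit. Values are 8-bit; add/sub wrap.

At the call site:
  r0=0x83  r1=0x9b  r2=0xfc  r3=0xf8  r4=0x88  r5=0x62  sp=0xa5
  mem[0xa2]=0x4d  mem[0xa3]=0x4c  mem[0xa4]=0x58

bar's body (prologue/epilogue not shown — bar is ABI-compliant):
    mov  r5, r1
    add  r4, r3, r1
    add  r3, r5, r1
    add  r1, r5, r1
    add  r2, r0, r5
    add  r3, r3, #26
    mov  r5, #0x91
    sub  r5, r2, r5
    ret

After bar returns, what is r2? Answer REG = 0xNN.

REG = 0x1e

prologue: push r1 → mem[0xa4]=0x9b, sp=0xa4
prologue: push r5 → mem[0xa3]=0x62, sp=0xa3
body[0] mov  r5, r1 → r5=0x9b
body[1] add  r4, r3, r1 → r4=0x93
body[2] add  r3, r5, r1 → r3=0x36
body[3] add  r1, r5, r1 → r1=0x36
body[4] add  r2, r0, r5 → r2=0x1e
body[5] add  r3, r3, #26 → r3=0x50
body[6] mov  r5, #0x91 → r5=0x91
body[7] sub  r5, r2, r5 → r5=0x8d
epilogue: pop r5=0x62, sp=0xa4
epilogue: pop r1=0x9b, sp=0xa5
r2 is caller-saved → body value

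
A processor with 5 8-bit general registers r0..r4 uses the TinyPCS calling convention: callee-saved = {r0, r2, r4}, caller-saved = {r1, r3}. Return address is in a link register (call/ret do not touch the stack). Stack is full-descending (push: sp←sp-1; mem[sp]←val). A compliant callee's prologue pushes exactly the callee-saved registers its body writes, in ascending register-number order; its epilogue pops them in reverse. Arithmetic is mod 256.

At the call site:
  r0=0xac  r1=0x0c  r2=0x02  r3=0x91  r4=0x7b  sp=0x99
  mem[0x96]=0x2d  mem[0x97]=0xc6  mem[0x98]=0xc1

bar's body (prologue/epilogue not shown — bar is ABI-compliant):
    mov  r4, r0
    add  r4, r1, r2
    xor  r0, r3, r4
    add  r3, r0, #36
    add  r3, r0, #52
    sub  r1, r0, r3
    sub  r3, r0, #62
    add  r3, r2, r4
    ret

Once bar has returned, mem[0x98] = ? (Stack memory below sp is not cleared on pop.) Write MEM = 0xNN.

MEM = 0xac

prologue: push r0 -> mem[0x98]=0xac, sp=0x98
prologue: push r4 -> mem[0x97]=0x7b, sp=0x97
body[0] mov  r4, r0 -> r4=0xac
body[1] add  r4, r1, r2 -> r4=0x0e
body[2] xor  r0, r3, r4 -> r0=0x9f
body[3] add  r3, r0, #36 -> r3=0xc3
body[4] add  r3, r0, #52 -> r3=0xd3
body[5] sub  r1, r0, r3 -> r1=0xcc
body[6] sub  r3, r0, #62 -> r3=0x61
body[7] add  r3, r2, r4 -> r3=0x10
epilogue: pop r4=0x7b, sp=0x98
epilogue: pop r0=0xac, sp=0x99
prologue pushed ['r0', 'r4'] at ['0x98', '0x97']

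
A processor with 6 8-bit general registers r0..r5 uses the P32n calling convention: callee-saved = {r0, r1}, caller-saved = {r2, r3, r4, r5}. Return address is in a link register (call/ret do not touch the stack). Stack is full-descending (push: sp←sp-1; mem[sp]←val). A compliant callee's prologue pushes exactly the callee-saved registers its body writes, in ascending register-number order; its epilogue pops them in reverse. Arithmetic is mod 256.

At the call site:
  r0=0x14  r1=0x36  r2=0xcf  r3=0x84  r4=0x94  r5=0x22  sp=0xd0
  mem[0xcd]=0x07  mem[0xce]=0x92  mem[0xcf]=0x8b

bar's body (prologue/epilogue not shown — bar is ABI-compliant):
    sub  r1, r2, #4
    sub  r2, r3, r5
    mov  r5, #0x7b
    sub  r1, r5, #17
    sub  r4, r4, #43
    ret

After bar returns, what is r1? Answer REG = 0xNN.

REG = 0x36

prologue: push r1 → mem[0xcf]=0x36, sp=0xcf
body[0] sub  r1, r2, #4 → r1=0xcb
body[1] sub  r2, r3, r5 → r2=0x62
body[2] mov  r5, #0x7b → r5=0x7b
body[3] sub  r1, r5, #17 → r1=0x6a
body[4] sub  r4, r4, #43 → r4=0x69
epilogue: pop r1=0x36, sp=0xd0
r1 is callee-saved → restored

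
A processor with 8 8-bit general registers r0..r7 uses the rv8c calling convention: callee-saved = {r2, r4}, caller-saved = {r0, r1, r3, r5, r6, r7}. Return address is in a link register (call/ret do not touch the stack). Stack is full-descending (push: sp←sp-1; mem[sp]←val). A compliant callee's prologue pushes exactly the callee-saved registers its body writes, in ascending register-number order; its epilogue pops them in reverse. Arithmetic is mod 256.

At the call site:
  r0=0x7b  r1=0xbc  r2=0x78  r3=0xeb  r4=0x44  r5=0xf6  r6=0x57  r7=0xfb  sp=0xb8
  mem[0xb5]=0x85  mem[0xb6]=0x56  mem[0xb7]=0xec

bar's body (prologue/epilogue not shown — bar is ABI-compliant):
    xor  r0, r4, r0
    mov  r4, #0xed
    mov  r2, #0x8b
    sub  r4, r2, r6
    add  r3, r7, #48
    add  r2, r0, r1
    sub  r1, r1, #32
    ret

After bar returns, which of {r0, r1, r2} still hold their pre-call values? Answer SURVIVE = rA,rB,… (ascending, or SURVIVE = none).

prologue: push r2 -> mem[0xb7]=0x78, sp=0xb7
prologue: push r4 -> mem[0xb6]=0x44, sp=0xb6
body[0] xor  r0, r4, r0 -> r0=0x3f
body[1] mov  r4, #0xed -> r4=0xed
body[2] mov  r2, #0x8b -> r2=0x8b
body[3] sub  r4, r2, r6 -> r4=0x34
body[4] add  r3, r7, #48 -> r3=0x2b
body[5] add  r2, r0, r1 -> r2=0xfb
body[6] sub  r1, r1, #32 -> r1=0x9c
epilogue: pop r4=0x44, sp=0xb7
epilogue: pop r2=0x78, sp=0xb8
r0: caller-saved, written=True
r1: caller-saved, written=True
r2: callee-saved, written=True

SURVIVE = r2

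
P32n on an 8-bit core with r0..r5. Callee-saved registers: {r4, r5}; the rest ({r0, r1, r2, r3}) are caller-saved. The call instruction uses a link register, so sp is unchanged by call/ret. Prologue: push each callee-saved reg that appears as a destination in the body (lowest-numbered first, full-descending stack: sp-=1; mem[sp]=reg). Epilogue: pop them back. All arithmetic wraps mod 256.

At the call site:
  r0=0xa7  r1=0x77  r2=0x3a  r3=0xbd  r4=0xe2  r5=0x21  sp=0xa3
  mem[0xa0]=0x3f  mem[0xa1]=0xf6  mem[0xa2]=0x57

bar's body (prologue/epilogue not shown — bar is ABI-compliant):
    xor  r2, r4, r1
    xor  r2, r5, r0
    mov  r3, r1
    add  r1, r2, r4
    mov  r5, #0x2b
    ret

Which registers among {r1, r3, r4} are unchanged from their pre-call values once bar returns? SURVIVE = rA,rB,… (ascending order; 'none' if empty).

SURVIVE = r4

prologue: push r5 -> mem[0xa2]=0x21, sp=0xa2
body[0] xor  r2, r4, r1 -> r2=0x95
body[1] xor  r2, r5, r0 -> r2=0x86
body[2] mov  r3, r1 -> r3=0x77
body[3] add  r1, r2, r4 -> r1=0x68
body[4] mov  r5, #0x2b -> r5=0x2b
epilogue: pop r5=0x21, sp=0xa3
r1: caller-saved, written=True
r3: caller-saved, written=True
r4: callee-saved, written=False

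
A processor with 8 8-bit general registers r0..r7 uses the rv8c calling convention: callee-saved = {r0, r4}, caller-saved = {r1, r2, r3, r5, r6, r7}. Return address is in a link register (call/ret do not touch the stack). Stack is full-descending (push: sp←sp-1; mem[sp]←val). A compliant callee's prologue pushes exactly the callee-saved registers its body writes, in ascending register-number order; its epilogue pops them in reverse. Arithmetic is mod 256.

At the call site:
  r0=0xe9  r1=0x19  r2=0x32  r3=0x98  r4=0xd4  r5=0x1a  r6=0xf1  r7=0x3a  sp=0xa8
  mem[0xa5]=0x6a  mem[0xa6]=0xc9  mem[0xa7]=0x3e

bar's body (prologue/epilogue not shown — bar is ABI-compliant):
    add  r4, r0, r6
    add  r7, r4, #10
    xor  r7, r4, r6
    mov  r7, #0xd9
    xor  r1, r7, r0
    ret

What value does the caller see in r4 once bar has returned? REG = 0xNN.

prologue: push r4 -> mem[0xa7]=0xd4, sp=0xa7
body[0] add  r4, r0, r6 -> r4=0xda
body[1] add  r7, r4, #10 -> r7=0xe4
body[2] xor  r7, r4, r6 -> r7=0x2b
body[3] mov  r7, #0xd9 -> r7=0xd9
body[4] xor  r1, r7, r0 -> r1=0x30
epilogue: pop r4=0xd4, sp=0xa8
r4 is callee-saved -> restored

REG = 0xd4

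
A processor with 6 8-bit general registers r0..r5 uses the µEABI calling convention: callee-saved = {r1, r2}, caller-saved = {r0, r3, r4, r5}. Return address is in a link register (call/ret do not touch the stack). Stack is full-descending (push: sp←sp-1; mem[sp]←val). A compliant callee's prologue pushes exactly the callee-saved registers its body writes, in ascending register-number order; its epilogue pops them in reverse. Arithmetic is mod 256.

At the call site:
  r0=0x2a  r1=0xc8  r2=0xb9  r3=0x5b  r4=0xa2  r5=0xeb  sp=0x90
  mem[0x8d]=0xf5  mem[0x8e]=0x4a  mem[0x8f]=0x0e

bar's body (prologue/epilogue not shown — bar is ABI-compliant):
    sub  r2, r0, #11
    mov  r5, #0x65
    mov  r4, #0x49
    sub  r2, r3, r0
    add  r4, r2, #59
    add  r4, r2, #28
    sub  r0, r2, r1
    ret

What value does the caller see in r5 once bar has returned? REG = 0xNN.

REG = 0x65

prologue: push r2 → mem[0x8f]=0xb9, sp=0x8f
body[0] sub  r2, r0, #11 → r2=0x1f
body[1] mov  r5, #0x65 → r5=0x65
body[2] mov  r4, #0x49 → r4=0x49
body[3] sub  r2, r3, r0 → r2=0x31
body[4] add  r4, r2, #59 → r4=0x6c
body[5] add  r4, r2, #28 → r4=0x4d
body[6] sub  r0, r2, r1 → r0=0x69
epilogue: pop r2=0xb9, sp=0x90
r5 is caller-saved → body value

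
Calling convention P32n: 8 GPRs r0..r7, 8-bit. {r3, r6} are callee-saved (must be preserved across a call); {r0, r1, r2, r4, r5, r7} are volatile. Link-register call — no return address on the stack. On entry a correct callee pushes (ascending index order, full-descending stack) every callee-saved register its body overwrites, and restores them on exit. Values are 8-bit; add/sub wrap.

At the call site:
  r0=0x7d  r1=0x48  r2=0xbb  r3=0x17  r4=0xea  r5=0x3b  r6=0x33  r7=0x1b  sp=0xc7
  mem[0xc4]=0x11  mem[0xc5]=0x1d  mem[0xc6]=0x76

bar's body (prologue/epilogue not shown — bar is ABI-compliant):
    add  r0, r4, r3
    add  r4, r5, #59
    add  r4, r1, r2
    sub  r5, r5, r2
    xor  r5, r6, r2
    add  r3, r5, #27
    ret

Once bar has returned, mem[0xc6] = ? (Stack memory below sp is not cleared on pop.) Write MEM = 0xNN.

MEM = 0x17

prologue: push r3 -> mem[0xc6]=0x17, sp=0xc6
body[0] add  r0, r4, r3 -> r0=0x01
body[1] add  r4, r5, #59 -> r4=0x76
body[2] add  r4, r1, r2 -> r4=0x03
body[3] sub  r5, r5, r2 -> r5=0x80
body[4] xor  r5, r6, r2 -> r5=0x88
body[5] add  r3, r5, #27 -> r3=0xa3
epilogue: pop r3=0x17, sp=0xc7
prologue pushed ['r3'] at ['0xc6']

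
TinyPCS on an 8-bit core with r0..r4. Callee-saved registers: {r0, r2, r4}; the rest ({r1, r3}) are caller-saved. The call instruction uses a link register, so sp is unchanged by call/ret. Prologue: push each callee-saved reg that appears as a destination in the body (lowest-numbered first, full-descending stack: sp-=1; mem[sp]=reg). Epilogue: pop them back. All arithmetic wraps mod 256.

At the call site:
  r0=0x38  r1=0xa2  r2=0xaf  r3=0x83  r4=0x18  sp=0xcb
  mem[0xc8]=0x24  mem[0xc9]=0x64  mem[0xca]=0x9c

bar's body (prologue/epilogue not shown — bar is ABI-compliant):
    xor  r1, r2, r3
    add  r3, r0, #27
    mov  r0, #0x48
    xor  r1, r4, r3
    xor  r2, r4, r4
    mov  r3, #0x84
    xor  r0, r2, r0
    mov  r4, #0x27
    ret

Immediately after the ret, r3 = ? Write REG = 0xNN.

REG = 0x84

prologue: push r0 -> mem[0xca]=0x38, sp=0xca
prologue: push r2 -> mem[0xc9]=0xaf, sp=0xc9
prologue: push r4 -> mem[0xc8]=0x18, sp=0xc8
body[0] xor  r1, r2, r3 -> r1=0x2c
body[1] add  r3, r0, #27 -> r3=0x53
body[2] mov  r0, #0x48 -> r0=0x48
body[3] xor  r1, r4, r3 -> r1=0x4b
body[4] xor  r2, r4, r4 -> r2=0x00
body[5] mov  r3, #0x84 -> r3=0x84
body[6] xor  r0, r2, r0 -> r0=0x48
body[7] mov  r4, #0x27 -> r4=0x27
epilogue: pop r4=0x18, sp=0xc9
epilogue: pop r2=0xaf, sp=0xca
epilogue: pop r0=0x38, sp=0xcb
r3 is caller-saved -> body value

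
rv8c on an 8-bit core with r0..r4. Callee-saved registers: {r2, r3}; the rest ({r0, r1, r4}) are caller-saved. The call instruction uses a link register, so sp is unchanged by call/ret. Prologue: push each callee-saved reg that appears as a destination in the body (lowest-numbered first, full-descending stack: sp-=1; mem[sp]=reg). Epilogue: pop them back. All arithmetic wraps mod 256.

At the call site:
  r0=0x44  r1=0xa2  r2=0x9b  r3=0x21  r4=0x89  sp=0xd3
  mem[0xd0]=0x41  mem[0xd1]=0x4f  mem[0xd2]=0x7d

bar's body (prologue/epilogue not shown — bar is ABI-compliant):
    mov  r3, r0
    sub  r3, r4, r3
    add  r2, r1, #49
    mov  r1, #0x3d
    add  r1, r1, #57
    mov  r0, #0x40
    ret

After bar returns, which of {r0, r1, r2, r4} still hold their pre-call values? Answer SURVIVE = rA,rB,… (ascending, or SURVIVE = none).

prologue: push r2 -> mem[0xd2]=0x9b, sp=0xd2
prologue: push r3 -> mem[0xd1]=0x21, sp=0xd1
body[0] mov  r3, r0 -> r3=0x44
body[1] sub  r3, r4, r3 -> r3=0x45
body[2] add  r2, r1, #49 -> r2=0xd3
body[3] mov  r1, #0x3d -> r1=0x3d
body[4] add  r1, r1, #57 -> r1=0x76
body[5] mov  r0, #0x40 -> r0=0x40
epilogue: pop r3=0x21, sp=0xd2
epilogue: pop r2=0x9b, sp=0xd3
r0: caller-saved, written=True
r1: caller-saved, written=True
r2: callee-saved, written=True
r4: caller-saved, written=False

SURVIVE = r2,r4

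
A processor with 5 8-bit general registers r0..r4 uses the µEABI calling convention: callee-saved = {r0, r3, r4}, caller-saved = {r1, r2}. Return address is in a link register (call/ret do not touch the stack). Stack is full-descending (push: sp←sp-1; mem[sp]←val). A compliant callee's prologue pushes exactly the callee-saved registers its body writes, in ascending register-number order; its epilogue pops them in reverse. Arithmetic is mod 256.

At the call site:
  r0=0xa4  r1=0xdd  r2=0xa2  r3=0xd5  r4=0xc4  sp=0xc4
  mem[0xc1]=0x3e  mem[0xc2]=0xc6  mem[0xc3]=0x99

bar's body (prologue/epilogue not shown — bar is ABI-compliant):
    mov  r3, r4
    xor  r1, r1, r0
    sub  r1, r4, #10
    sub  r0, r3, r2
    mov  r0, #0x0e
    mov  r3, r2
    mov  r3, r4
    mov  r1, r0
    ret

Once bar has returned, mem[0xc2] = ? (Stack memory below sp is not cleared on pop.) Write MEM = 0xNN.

MEM = 0xd5

prologue: push r0 → mem[0xc3]=0xa4, sp=0xc3
prologue: push r3 → mem[0xc2]=0xd5, sp=0xc2
body[0] mov  r3, r4 → r3=0xc4
body[1] xor  r1, r1, r0 → r1=0x79
body[2] sub  r1, r4, #10 → r1=0xba
body[3] sub  r0, r3, r2 → r0=0x22
body[4] mov  r0, #0x0e → r0=0x0e
body[5] mov  r3, r2 → r3=0xa2
body[6] mov  r3, r4 → r3=0xc4
body[7] mov  r1, r0 → r1=0x0e
epilogue: pop r3=0xd5, sp=0xc3
epilogue: pop r0=0xa4, sp=0xc4
prologue pushed ['r0', 'r3'] at ['0xc3', '0xc2']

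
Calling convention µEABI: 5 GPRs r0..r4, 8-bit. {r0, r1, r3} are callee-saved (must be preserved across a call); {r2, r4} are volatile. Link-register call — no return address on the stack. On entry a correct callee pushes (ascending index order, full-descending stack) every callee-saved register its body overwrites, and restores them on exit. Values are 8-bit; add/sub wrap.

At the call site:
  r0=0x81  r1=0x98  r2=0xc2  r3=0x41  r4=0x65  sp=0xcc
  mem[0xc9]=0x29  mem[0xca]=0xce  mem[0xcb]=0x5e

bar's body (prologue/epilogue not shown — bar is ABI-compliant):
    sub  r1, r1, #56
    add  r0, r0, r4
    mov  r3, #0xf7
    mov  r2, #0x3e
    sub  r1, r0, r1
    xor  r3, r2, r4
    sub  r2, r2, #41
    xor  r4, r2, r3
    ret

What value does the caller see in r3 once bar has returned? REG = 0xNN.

REG = 0x41

prologue: push r0 -> mem[0xcb]=0x81, sp=0xcb
prologue: push r1 -> mem[0xca]=0x98, sp=0xca
prologue: push r3 -> mem[0xc9]=0x41, sp=0xc9
body[0] sub  r1, r1, #56 -> r1=0x60
body[1] add  r0, r0, r4 -> r0=0xe6
body[2] mov  r3, #0xf7 -> r3=0xf7
body[3] mov  r2, #0x3e -> r2=0x3e
body[4] sub  r1, r0, r1 -> r1=0x86
body[5] xor  r3, r2, r4 -> r3=0x5b
body[6] sub  r2, r2, #41 -> r2=0x15
body[7] xor  r4, r2, r3 -> r4=0x4e
epilogue: pop r3=0x41, sp=0xca
epilogue: pop r1=0x98, sp=0xcb
epilogue: pop r0=0x81, sp=0xcc
r3 is callee-saved -> restored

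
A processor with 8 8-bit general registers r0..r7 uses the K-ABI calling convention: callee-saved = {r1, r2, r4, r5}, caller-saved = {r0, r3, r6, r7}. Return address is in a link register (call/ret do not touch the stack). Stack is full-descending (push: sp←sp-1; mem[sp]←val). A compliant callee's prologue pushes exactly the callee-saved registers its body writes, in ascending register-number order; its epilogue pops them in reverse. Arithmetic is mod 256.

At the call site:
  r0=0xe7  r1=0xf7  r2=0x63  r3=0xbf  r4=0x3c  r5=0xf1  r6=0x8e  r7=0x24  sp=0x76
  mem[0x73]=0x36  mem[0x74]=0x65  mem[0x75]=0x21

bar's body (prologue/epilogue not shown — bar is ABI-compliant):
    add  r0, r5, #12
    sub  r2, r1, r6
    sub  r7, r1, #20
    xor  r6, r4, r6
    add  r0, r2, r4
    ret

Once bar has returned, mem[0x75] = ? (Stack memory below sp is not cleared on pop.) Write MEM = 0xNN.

MEM = 0x63

prologue: push r2 → mem[0x75]=0x63, sp=0x75
body[0] add  r0, r5, #12 → r0=0xfd
body[1] sub  r2, r1, r6 → r2=0x69
body[2] sub  r7, r1, #20 → r7=0xe3
body[3] xor  r6, r4, r6 → r6=0xb2
body[4] add  r0, r2, r4 → r0=0xa5
epilogue: pop r2=0x63, sp=0x76
prologue pushed ['r2'] at ['0x75']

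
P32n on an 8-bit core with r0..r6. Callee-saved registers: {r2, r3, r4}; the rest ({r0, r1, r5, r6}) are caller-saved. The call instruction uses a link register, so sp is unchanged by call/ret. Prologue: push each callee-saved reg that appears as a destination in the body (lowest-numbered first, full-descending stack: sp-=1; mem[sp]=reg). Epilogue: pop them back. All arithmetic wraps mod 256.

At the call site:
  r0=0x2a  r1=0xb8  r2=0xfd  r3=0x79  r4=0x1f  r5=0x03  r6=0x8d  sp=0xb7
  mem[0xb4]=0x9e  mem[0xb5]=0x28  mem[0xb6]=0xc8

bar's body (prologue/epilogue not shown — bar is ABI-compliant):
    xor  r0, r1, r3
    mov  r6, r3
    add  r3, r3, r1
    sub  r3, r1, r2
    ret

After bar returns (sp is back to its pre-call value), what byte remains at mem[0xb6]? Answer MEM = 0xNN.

prologue: push r3 -> mem[0xb6]=0x79, sp=0xb6
body[0] xor  r0, r1, r3 -> r0=0xc1
body[1] mov  r6, r3 -> r6=0x79
body[2] add  r3, r3, r1 -> r3=0x31
body[3] sub  r3, r1, r2 -> r3=0xbb
epilogue: pop r3=0x79, sp=0xb7
prologue pushed ['r3'] at ['0xb6']

MEM = 0x79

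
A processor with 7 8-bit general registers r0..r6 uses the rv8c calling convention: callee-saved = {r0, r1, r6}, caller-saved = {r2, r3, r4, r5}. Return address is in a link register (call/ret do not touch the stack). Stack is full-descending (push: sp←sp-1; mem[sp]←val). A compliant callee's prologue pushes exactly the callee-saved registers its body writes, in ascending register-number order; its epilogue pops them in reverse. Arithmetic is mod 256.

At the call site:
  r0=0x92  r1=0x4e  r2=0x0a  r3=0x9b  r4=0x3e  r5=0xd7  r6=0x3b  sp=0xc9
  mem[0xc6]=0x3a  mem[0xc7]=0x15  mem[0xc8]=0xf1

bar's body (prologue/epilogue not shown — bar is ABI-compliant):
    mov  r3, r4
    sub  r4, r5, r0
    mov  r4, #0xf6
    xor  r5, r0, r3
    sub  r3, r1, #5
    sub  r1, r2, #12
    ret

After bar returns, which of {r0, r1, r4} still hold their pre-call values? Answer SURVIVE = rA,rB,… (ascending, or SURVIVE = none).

SURVIVE = r0,r1

prologue: push r1 -> mem[0xc8]=0x4e, sp=0xc8
body[0] mov  r3, r4 -> r3=0x3e
body[1] sub  r4, r5, r0 -> r4=0x45
body[2] mov  r4, #0xf6 -> r4=0xf6
body[3] xor  r5, r0, r3 -> r5=0xac
body[4] sub  r3, r1, #5 -> r3=0x49
body[5] sub  r1, r2, #12 -> r1=0xfe
epilogue: pop r1=0x4e, sp=0xc9
r0: callee-saved, written=False
r1: callee-saved, written=True
r4: caller-saved, written=True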